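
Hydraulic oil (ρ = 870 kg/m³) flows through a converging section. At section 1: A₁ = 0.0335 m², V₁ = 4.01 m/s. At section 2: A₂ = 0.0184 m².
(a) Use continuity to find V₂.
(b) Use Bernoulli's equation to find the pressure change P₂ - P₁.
(a) Continuity: A₁V₁=A₂V₂ -> V₂=A₁V₁/A₂=0.0335*4.01/0.0184=7.30 m/s
(b) Bernoulli: P₂-P₁=0.5*rho*(V₁^2-V₂^2)/1000=0.5*870*(4.01^2-7.30^2)/1000=-16.19 kPa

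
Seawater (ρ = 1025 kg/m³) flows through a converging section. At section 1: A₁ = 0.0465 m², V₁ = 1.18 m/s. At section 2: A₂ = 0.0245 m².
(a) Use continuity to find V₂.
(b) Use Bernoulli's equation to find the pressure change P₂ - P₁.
(a) Continuity: A₁V₁=A₂V₂ -> V₂=A₁V₁/A₂=0.0465*1.18/0.0245=2.24 m/s
(b) Bernoulli: P₂-P₁=0.5*rho*(V₁^2-V₂^2)/1000=0.5*1025*(1.18^2-2.24^2)/1000=-1.858 kPa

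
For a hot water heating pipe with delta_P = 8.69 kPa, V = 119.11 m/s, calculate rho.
Formula: V = \sqrt{\frac{2 \Delta P}{\rho}}
Substituting knowns: 119.11 = √(2·(8.69·1000)/rho)
Solving for rho: rho = 2·(8.69·1000)/119.11² = 1.225 kg/m³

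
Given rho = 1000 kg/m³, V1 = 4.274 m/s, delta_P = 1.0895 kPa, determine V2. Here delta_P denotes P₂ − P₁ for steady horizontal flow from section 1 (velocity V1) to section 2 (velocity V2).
Formula: \Delta P = \frac{1}{2} \rho (V_1^2 - V_2^2)
Substituting knowns: 1.0895 = 0.5·1000·(4.274² − V2²)/1000
Solving for V2: V2 = √(4.274² − 2·(1.0895·1000)/1000) = 4.011 m/s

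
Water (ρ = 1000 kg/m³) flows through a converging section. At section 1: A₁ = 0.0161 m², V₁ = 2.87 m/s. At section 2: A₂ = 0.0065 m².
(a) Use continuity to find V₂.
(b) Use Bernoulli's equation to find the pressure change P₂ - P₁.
(a) Continuity: A₁V₁=A₂V₂ -> V₂=A₁V₁/A₂=0.0161*2.87/0.0065=7.11 m/s
(b) Bernoulli: P₂-P₁=0.5*rho*(V₁^2-V₂^2)/1000=0.5*1000*(2.87^2-7.11^2)/1000=-21.16 kPa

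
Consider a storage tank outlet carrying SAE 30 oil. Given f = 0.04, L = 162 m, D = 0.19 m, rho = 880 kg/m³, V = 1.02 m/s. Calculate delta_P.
Formula: \Delta P = f \frac{L}{D} \frac{\rho V^2}{2}
delta_P = 0.04·(162/0.19)·0.5·880·1.02²/1000 = 15.61 kPa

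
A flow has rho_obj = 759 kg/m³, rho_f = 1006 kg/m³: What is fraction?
Formula: f_{sub} = \frac{\rho_{obj}}{\rho_f}
fraction = 759/1006 = 0.7545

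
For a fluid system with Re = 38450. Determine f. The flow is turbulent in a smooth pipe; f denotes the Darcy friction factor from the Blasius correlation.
Formula: f = \frac{0.316}{Re^{0.25}}
f = 0.316/38450^0.25 = 0.02257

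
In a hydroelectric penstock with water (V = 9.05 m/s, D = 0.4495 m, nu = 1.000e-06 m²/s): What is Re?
Formula: Re = \frac{V D}{\nu}
Re = 9.05·0.4495/1.000e-06 = 4.068e+06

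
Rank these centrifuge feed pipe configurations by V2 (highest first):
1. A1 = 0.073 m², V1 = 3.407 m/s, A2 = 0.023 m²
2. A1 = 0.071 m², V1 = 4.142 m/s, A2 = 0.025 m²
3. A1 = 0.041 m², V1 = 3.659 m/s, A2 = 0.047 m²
Case 1: V2 = 10.81 m/s
Case 2: V2 = 11.76 m/s
Case 3: V2 = 3.192 m/s
Ranking (highest first): 2, 1, 3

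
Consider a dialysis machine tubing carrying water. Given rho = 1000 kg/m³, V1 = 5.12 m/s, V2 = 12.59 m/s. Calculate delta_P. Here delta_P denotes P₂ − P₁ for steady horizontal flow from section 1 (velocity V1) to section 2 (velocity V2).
Formula: \Delta P = \frac{1}{2} \rho (V_1^2 - V_2^2)
delta_P = 0.5·1000·(5.12² − 12.59²)/1000 = -66.15 kPa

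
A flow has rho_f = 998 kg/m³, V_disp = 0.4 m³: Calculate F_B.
Formula: F_B = \rho_f g V_{disp}
F_B = 998·9.81·0.4 = 3916 N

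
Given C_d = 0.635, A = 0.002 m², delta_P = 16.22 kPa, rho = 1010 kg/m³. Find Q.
Formula: Q = C_d A \sqrt{\frac{2 \Delta P}{\rho}}
Q = 0.635·0.002·√(2·(16.22·1000)/1010)·1000 = 7.198 L/s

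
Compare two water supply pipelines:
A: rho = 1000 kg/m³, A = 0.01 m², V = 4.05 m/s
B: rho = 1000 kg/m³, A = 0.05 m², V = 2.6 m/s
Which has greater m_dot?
m_dot(A) = 40.5 kg/s, m_dot(B) = 130 kg/s. Answer: B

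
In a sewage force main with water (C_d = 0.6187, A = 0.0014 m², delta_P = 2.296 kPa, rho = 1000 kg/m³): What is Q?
Formula: Q = C_d A \sqrt{\frac{2 \Delta P}{\rho}}
Q = 0.6187·0.0014·√(2·(2.296·1000)/1000)·1000 = 1.856 L/s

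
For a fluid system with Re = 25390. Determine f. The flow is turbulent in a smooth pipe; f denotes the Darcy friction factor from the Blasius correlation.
Formula: f = \frac{0.316}{Re^{0.25}}
f = 0.316/25390^0.25 = 0.02503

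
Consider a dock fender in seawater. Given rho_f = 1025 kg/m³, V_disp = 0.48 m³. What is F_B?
Formula: F_B = \rho_f g V_{disp}
F_B = 1025·9.81·0.48 = 4827 N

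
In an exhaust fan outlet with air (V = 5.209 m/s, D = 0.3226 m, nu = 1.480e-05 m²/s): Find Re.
Formula: Re = \frac{V D}{\nu}
Re = 5.209·0.3226/1.480e-05 = 113542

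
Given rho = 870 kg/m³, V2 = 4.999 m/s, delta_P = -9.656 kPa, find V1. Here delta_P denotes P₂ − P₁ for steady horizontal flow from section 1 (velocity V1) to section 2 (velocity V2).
Formula: \Delta P = \frac{1}{2} \rho (V_1^2 - V_2^2)
Substituting knowns: -9.656 = 0.5·870·(V1² − 4.999²)/1000
Solving for V1: V1 = √(4.999² + 2·(-9.656·1000)/870) = 1.671 m/s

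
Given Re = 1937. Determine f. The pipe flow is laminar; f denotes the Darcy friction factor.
Formula: f = \frac{64}{Re}
f = 64/1937 = 0.03304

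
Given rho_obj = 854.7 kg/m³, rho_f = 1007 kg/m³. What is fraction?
Formula: f_{sub} = \frac{\rho_{obj}}{\rho_f}
fraction = 854.7/1007 = 0.8488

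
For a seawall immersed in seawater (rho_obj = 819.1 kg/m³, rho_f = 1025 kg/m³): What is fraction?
Formula: f_{sub} = \frac{\rho_{obj}}{\rho_f}
fraction = 819.1/1025 = 0.7991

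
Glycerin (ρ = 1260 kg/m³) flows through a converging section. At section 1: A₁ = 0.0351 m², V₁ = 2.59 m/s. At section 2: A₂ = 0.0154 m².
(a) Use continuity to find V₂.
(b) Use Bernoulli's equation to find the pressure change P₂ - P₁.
(a) Continuity: A₁V₁=A₂V₂ -> V₂=A₁V₁/A₂=0.0351*2.59/0.0154=5.90 m/s
(b) Bernoulli: P₂-P₁=0.5*rho*(V₁^2-V₂^2)/1000=0.5*1260*(2.59^2-5.90^2)/1000=-17.7 kPa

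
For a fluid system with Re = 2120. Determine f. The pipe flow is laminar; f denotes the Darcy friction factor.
Formula: f = \frac{64}{Re}
f = 64/2120 = 0.03019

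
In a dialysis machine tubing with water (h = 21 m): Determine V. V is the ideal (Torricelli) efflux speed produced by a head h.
Formula: V = \sqrt{2 g h}
V = √(2·9.81·21) = 20.3 m/s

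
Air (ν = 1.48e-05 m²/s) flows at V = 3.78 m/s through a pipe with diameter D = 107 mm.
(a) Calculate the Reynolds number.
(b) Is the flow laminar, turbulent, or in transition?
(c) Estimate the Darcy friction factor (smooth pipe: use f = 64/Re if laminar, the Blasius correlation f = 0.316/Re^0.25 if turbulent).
(a) Re = V·D/ν = 3.78·0.107/1.48e-05 = 27328
(b) Flow regime: turbulent (Re > 4000)
(c) Friction factor: f = 0.316/Re^0.25 = 0.316/27328^0.25 = 0.02458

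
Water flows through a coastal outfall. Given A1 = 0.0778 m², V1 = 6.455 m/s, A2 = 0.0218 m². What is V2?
Formula: V_2 = \frac{A_1 V_1}{A_2}
V2 = 0.0778·6.455/0.0218 = 23.04 m/s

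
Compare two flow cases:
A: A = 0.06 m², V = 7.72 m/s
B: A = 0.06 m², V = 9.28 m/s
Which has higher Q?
Q(A) = 463.2 L/s, Q(B) = 556.8 L/s. Answer: B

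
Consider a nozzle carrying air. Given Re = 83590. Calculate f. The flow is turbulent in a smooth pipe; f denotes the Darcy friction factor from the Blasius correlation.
Formula: f = \frac{0.316}{Re^{0.25}}
f = 0.316/83590^0.25 = 0.01858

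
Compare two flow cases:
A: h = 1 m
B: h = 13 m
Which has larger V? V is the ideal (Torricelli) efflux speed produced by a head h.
V(A) = 4.429 m/s, V(B) = 15.97 m/s. Answer: B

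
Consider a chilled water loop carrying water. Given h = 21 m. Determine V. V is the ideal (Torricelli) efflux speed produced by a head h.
Formula: V = \sqrt{2 g h}
V = √(2·9.81·21) = 20.3 m/s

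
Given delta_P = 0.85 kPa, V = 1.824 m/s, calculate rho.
Formula: V = \sqrt{\frac{2 \Delta P}{\rho}}
Substituting knowns: 1.824 = √(2·(0.85·1000)/rho)
Solving for rho: rho = 2·(0.85·1000)/1.824² = 511 kg/m³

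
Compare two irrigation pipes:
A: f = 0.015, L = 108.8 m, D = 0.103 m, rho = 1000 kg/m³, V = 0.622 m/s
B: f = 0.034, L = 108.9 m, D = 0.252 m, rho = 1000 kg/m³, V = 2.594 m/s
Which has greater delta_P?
delta_P(A) = 3.065 kPa, delta_P(B) = 49.43 kPa. Answer: B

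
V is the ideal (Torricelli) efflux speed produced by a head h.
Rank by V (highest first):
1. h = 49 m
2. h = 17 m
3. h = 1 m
Case 1: V = 31.01 m/s
Case 2: V = 18.26 m/s
Case 3: V = 4.429 m/s
Ranking (highest first): 1, 2, 3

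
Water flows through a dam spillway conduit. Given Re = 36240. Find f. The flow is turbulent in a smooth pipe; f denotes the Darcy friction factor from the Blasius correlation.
Formula: f = \frac{0.316}{Re^{0.25}}
f = 0.316/36240^0.25 = 0.0229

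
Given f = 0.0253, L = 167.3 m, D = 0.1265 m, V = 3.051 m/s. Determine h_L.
Formula: h_L = f \frac{L}{D} \frac{V^2}{2g}
h_L = 0.0253·(167.3/0.1265)·3.051²/(2·9.81) = 15.87 m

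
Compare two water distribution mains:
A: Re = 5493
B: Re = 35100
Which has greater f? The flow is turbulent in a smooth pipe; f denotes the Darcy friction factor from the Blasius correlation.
f(A) = 0.03671, f(B) = 0.02309. Answer: A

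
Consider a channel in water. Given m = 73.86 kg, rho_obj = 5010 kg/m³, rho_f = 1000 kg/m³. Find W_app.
Formula: W_{app} = mg\left(1 - \frac{\rho_f}{\rho_{obj}}\right)
W_app = 73.86·9.81·(1 − 1000/5010) = 579.9 N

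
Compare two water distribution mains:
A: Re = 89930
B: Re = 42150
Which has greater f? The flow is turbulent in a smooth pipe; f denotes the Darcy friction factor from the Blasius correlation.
f(A) = 0.01825, f(B) = 0.02205. Answer: B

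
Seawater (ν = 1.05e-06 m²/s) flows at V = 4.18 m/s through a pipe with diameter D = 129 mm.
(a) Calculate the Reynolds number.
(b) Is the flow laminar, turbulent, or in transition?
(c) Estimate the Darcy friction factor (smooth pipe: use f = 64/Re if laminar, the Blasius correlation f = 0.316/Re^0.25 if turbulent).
(a) Re = V·D/ν = 4.18·0.129/1.05e-06 = 513540
(b) Flow regime: turbulent (Re > 4000)
(c) Friction factor: f = 0.316/Re^0.25 = 0.316/513540^0.25 = 0.0118 (Blasius is strictly valid for Re ≲ 1e5; used here as the smooth-pipe estimate the problem specifies)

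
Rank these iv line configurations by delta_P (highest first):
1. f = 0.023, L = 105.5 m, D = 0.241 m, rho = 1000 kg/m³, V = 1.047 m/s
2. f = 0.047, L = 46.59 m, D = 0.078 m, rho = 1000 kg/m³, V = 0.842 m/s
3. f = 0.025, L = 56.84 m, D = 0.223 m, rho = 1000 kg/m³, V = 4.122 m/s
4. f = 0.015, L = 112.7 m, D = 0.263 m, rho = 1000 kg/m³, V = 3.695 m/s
Case 1: delta_P = 5.519 kPa
Case 2: delta_P = 9.952 kPa
Case 3: delta_P = 54.13 kPa
Case 4: delta_P = 43.88 kPa
Ranking (highest first): 3, 4, 2, 1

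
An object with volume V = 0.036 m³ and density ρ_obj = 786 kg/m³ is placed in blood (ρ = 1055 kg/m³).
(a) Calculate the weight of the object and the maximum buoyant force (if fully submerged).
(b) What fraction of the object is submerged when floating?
(a) W=rho_obj*g*V=786*9.81*0.036=277.6 N; F_B(max)=rho*g*V=1055*9.81*0.036=372.6 N
(b) Floating fraction=rho_obj/rho=786/1055=0.745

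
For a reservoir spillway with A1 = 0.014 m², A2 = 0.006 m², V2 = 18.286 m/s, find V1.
Formula: V_2 = \frac{A_1 V_1}{A_2}
Substituting knowns: 18.286 = 0.014·V1/0.006
Solving for V1: V1 = 18.286·0.006/0.014 = 7.837 m/s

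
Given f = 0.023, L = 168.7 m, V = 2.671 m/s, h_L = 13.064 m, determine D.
Formula: h_L = f \frac{L}{D} \frac{V^2}{2g}
Substituting knowns: 13.064 = 0.023·(168.7/D)·2.671²/(2·9.81)
Solving for D: D = 0.023·168.7·2.671²/(2·9.81·13.064) = 0.108 m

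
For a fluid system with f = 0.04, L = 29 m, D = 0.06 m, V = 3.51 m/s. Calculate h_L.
Formula: h_L = f \frac{L}{D} \frac{V^2}{2g}
h_L = 0.04·(29/0.06)·3.51²/(2·9.81) = 12.14 m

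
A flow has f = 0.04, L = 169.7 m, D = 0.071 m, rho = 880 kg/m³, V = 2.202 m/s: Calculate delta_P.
Formula: \Delta P = f \frac{L}{D} \frac{\rho V^2}{2}
delta_P = 0.04·(169.7/0.071)·0.5·880·2.202²/1000 = 204 kPa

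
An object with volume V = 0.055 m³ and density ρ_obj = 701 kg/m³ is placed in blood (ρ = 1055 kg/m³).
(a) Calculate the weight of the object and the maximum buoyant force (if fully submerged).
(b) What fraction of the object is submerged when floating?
(a) W=rho_obj*g*V=701*9.81*0.055=378.2 N; F_B(max)=rho*g*V=1055*9.81*0.055=569.2 N
(b) Floating fraction=rho_obj/rho=701/1055=0.664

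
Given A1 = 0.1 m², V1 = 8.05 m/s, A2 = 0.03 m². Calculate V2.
Formula: V_2 = \frac{A_1 V_1}{A_2}
V2 = 0.1·8.05/0.03 = 26.83 m/s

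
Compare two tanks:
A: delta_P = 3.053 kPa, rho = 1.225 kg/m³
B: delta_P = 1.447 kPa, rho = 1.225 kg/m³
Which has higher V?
V(A) = 70.6 m/s, V(B) = 48.61 m/s. Answer: A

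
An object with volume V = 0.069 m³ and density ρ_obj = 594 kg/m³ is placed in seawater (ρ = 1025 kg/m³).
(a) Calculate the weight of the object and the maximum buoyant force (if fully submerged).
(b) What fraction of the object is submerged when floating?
(a) W=rho_obj*g*V=594*9.81*0.069=402.1 N; F_B(max)=rho*g*V=1025*9.81*0.069=693.8 N
(b) Floating fraction=rho_obj/rho=594/1025=0.580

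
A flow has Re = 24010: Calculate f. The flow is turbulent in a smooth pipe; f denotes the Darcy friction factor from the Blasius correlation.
Formula: f = \frac{0.316}{Re^{0.25}}
f = 0.316/24010^0.25 = 0.02539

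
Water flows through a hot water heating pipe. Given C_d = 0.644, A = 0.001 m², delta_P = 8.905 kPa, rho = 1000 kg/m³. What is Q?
Formula: Q = C_d A \sqrt{\frac{2 \Delta P}{\rho}}
Q = 0.644·0.001·√(2·(8.905·1000)/1000)·1000 = 2.718 L/s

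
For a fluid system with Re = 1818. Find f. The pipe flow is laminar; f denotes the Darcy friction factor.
Formula: f = \frac{64}{Re}
f = 64/1818 = 0.0352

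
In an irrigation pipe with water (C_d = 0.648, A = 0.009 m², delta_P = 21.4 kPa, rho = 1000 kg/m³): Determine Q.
Formula: Q = C_d A \sqrt{\frac{2 \Delta P}{\rho}}
Q = 0.648·0.009·√(2·(21.4·1000)/1000)·1000 = 38.15 L/s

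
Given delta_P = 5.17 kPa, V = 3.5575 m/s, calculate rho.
Formula: V = \sqrt{\frac{2 \Delta P}{\rho}}
Substituting knowns: 3.5575 = √(2·(5.17·1000)/rho)
Solving for rho: rho = 2·(5.17·1000)/3.5575² = 817 kg/m³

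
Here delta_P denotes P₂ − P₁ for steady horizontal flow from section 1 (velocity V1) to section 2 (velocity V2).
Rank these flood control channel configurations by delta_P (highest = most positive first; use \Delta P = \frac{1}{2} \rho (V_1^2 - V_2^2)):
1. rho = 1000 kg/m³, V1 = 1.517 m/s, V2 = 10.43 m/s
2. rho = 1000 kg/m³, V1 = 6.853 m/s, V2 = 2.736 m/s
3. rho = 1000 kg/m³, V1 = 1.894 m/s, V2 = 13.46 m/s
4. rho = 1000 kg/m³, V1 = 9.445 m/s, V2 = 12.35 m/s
Case 1: delta_P = -53.24 kPa
Case 2: delta_P = 19.74 kPa
Case 3: delta_P = -88.79 kPa
Case 4: delta_P = -31.66 kPa
Ranking (highest first): 2, 4, 1, 3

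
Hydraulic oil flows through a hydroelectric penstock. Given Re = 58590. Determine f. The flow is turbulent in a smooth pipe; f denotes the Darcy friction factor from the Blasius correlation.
Formula: f = \frac{0.316}{Re^{0.25}}
f = 0.316/58590^0.25 = 0.02031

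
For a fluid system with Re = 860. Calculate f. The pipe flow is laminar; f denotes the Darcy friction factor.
Formula: f = \frac{64}{Re}
f = 64/860 = 0.07442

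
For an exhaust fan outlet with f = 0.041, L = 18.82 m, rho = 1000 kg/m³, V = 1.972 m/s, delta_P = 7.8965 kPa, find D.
Formula: \Delta P = f \frac{L}{D} \frac{\rho V^2}{2}
Substituting knowns: 7.8965 = 0.041·(18.82/D)·0.5·1000·1.972²/1000
Solving for D: D = 0.041·18.82·0.5·1000·1.972²/(7.8965·1000) = 0.19 m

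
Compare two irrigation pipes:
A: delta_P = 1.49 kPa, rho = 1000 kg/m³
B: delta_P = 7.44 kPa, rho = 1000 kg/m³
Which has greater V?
V(A) = 1.726 m/s, V(B) = 3.857 m/s. Answer: B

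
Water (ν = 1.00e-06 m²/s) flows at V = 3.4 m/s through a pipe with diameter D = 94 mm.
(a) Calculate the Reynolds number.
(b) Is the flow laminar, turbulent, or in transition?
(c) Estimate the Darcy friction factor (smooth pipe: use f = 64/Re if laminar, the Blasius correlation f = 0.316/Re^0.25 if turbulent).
(a) Re = V·D/ν = 3.4·0.094/1.00e-06 = 319600
(b) Flow regime: turbulent (Re > 4000)
(c) Friction factor: f = 0.316/Re^0.25 = 0.316/319600^0.25 = 0.01329 (Blasius is strictly valid for Re ≲ 1e5; used here as the smooth-pipe estimate the problem specifies)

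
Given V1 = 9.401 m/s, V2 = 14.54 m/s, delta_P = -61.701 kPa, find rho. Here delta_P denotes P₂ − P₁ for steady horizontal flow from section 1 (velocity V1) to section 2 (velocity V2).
Formula: \Delta P = \frac{1}{2} \rho (V_1^2 - V_2^2)
Substituting knowns: -61.701 = 0.5·rho·(9.401² − 14.54²)/1000
Solving for rho: rho = 2·(-61.701·1000)/(9.401² − 14.54²) = 1003 kg/m³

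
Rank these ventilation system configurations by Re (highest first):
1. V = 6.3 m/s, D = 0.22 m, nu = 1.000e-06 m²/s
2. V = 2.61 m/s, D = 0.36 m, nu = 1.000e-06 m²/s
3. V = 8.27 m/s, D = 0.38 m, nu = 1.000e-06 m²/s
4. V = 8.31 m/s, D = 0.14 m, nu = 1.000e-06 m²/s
Case 1: Re = 1.386e+06
Case 2: Re = 939600
Case 3: Re = 3.143e+06
Case 4: Re = 1.163e+06
Ranking (highest first): 3, 1, 4, 2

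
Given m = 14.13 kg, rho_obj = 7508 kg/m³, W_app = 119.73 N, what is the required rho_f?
Formula: W_{app} = mg\left(1 - \frac{\rho_f}{\rho_{obj}}\right)
Substituting knowns: 119.73 = 14.13·9.81·(1 − rho_f/7508)
Solving for rho_f: rho_f = 7508·(1 − 119.73/(14.13·9.81)) = 1023 kg/m³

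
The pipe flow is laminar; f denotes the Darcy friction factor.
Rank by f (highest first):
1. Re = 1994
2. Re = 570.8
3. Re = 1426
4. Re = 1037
Case 1: f = 0.0321
Case 2: f = 0.1121
Case 3: f = 0.04488
Case 4: f = 0.06172
Ranking (highest first): 2, 4, 3, 1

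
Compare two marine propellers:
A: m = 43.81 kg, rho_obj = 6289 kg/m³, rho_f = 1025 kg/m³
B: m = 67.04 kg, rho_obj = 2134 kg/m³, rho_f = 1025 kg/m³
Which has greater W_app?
W_app(A) = 359.7 N, W_app(B) = 341.8 N. Answer: A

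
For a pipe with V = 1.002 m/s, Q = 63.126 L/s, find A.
Formula: Q = A V
Substituting knowns: 63.126 = A·1.002·1000
Solving for A: A = (63.126/1000)/1.002 = 0.063 m²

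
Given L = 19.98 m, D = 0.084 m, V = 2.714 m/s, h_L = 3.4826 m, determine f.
Formula: h_L = f \frac{L}{D} \frac{V^2}{2g}
Substituting knowns: 3.4826 = f·(19.98/0.084)·2.714²/(2·9.81)
Solving for f: f = 3.4826·2·9.81/((19.98/0.084)·2.714²) = 0.039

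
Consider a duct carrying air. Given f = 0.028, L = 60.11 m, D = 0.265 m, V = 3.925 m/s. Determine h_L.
Formula: h_L = f \frac{L}{D} \frac{V^2}{2g}
h_L = 0.028·(60.11/0.265)·3.925²/(2·9.81) = 4.987 m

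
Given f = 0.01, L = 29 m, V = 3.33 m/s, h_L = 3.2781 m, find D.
Formula: h_L = f \frac{L}{D} \frac{V^2}{2g}
Substituting knowns: 3.2781 = 0.01·(29/D)·3.33²/(2·9.81)
Solving for D: D = 0.01·29·3.33²/(2·9.81·3.2781) = 0.05 m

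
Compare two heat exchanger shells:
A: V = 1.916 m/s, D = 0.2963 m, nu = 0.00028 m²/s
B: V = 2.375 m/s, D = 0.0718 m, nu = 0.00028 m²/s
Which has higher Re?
Re(A) = 2028, Re(B) = 609. Answer: A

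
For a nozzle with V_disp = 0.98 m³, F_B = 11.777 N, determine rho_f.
Formula: F_B = \rho_f g V_{disp}
Substituting knowns: 11.777 = rho_f·9.81·0.98
Solving for rho_f: rho_f = 11.777/(9.81·0.98) = 1.225 kg/m³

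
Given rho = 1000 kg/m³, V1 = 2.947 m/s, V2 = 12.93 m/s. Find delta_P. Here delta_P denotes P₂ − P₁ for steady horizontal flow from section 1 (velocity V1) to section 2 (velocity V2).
Formula: \Delta P = \frac{1}{2} \rho (V_1^2 - V_2^2)
delta_P = 0.5·1000·(2.947² − 12.93²)/1000 = -79.25 kPa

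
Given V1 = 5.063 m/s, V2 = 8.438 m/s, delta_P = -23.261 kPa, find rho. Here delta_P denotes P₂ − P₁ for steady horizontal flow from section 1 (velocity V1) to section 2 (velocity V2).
Formula: \Delta P = \frac{1}{2} \rho (V_1^2 - V_2^2)
Substituting knowns: -23.261 = 0.5·rho·(5.063² − 8.438²)/1000
Solving for rho: rho = 2·(-23.261·1000)/(5.063² − 8.438²) = 1021 kg/m³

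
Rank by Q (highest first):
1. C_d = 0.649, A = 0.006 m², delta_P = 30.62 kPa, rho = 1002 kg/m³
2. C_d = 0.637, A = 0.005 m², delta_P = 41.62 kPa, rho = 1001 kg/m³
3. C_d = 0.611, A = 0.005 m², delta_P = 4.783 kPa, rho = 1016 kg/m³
Case 1: Q = 30.44 L/s
Case 2: Q = 29.04 L/s
Case 3: Q = 9.374 L/s
Ranking (highest first): 1, 2, 3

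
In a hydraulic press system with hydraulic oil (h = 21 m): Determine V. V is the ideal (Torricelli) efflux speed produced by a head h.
Formula: V = \sqrt{2 g h}
V = √(2·9.81·21) = 20.3 m/s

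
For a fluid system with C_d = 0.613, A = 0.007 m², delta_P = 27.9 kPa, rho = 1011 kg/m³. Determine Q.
Formula: Q = C_d A \sqrt{\frac{2 \Delta P}{\rho}}
Q = 0.613·0.007·√(2·(27.9·1000)/1011)·1000 = 31.88 L/s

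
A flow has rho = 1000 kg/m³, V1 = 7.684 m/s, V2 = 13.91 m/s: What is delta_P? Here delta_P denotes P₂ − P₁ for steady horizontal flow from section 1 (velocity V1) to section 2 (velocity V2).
Formula: \Delta P = \frac{1}{2} \rho (V_1^2 - V_2^2)
delta_P = 0.5·1000·(7.684² − 13.91²)/1000 = -67.22 kPa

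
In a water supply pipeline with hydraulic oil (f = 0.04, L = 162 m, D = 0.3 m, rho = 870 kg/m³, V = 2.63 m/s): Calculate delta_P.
Formula: \Delta P = f \frac{L}{D} \frac{\rho V^2}{2}
delta_P = 0.04·(162/0.3)·0.5·870·2.63²/1000 = 64.99 kPa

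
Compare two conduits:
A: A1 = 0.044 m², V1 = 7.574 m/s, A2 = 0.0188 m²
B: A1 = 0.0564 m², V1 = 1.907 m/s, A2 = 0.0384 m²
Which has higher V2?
V2(A) = 17.73 m/s, V2(B) = 2.801 m/s. Answer: A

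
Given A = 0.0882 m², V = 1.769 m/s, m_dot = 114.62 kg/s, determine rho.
Formula: \dot{m} = \rho A V
Substituting knowns: 114.62 = rho·0.0882·1.769
Solving for rho: rho = 114.62/(0.0882·1.769) = 734.6 kg/m³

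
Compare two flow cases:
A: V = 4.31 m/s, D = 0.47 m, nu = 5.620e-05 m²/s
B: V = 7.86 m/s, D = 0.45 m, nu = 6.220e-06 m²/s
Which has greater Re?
Re(A) = 36044, Re(B) = 568650. Answer: B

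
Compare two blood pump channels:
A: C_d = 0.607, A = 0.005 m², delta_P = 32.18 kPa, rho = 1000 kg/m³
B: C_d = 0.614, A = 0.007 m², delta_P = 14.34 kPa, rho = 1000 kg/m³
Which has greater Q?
Q(A) = 24.35 L/s, Q(B) = 23.02 L/s. Answer: A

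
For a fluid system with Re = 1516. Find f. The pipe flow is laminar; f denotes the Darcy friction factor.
Formula: f = \frac{64}{Re}
f = 64/1516 = 0.04222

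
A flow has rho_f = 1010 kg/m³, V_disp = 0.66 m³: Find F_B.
Formula: F_B = \rho_f g V_{disp}
F_B = 1010·9.81·0.66 = 6539 N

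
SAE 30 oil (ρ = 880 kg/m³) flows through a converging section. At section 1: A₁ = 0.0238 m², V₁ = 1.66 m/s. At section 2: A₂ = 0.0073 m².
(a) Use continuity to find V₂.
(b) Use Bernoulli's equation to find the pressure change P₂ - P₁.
(a) Continuity: A₁V₁=A₂V₂ -> V₂=A₁V₁/A₂=0.0238*1.66/0.0073=5.41 m/s
(b) Bernoulli: P₂-P₁=0.5*rho*(V₁^2-V₂^2)/1000=0.5*880*(1.66^2-5.41^2)/1000=-11.67 kPa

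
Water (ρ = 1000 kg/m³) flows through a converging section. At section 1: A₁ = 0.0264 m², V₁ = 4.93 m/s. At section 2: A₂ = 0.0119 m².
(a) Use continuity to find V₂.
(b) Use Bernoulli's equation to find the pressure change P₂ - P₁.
(a) Continuity: A₁V₁=A₂V₂ -> V₂=A₁V₁/A₂=0.0264*4.93/0.0119=10.94 m/s
(b) Bernoulli: P₂-P₁=0.5*rho*(V₁^2-V₂^2)/1000=0.5*1000*(4.93^2-10.94^2)/1000=-47.69 kPa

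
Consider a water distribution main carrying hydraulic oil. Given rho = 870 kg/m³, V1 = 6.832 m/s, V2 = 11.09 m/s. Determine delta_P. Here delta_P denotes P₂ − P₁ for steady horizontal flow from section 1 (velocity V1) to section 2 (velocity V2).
Formula: \Delta P = \frac{1}{2} \rho (V_1^2 - V_2^2)
delta_P = 0.5·870·(6.832² − 11.09²)/1000 = -33.2 kPa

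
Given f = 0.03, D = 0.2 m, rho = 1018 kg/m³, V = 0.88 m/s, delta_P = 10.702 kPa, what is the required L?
Formula: \Delta P = f \frac{L}{D} \frac{\rho V^2}{2}
Substituting knowns: 10.702 = 0.03·(L/0.2)·0.5·1018·0.88²/1000
Solving for L: L = (10.702·1000)·0.2/(0.03·0.5·1018·0.88²) = 181 m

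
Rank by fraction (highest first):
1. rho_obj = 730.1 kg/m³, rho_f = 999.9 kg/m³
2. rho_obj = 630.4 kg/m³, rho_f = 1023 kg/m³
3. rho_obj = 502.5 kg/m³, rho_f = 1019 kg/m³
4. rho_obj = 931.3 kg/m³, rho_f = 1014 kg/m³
Case 1: fraction = 0.7302
Case 2: fraction = 0.6162
Case 3: fraction = 0.4931
Case 4: fraction = 0.9184
Ranking (highest first): 4, 1, 2, 3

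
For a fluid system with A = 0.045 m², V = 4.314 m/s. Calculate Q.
Formula: Q = A V
Q = 0.045·4.314·1000 = 194.1 L/s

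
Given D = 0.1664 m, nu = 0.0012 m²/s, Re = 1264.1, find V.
Formula: Re = \frac{V D}{\nu}
Substituting knowns: 1264.1 = V·0.1664/0.0012
Solving for V: V = 1264.1·0.0012/0.1664 = 9.116 m/s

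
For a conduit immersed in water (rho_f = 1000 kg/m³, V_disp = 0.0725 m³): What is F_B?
Formula: F_B = \rho_f g V_{disp}
F_B = 1000·9.81·0.0725 = 711.2 N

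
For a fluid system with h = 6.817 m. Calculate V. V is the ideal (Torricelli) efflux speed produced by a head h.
Formula: V = \sqrt{2 g h}
V = √(2·9.81·6.817) = 11.57 m/s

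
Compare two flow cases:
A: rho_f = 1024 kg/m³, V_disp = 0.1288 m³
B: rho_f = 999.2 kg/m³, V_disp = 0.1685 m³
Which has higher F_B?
F_B(A) = 1294 N, F_B(B) = 1652 N. Answer: B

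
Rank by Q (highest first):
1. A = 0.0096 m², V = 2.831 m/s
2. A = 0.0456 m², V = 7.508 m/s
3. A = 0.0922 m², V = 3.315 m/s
Case 1: Q = 27.18 L/s
Case 2: Q = 342.4 L/s
Case 3: Q = 305.6 L/s
Ranking (highest first): 2, 3, 1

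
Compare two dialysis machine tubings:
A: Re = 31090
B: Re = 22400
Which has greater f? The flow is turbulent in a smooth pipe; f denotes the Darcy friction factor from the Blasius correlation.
f(A) = 0.0238, f(B) = 0.02583. Answer: B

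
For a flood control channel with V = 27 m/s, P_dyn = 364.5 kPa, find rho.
Formula: P_{dyn} = \frac{1}{2} \rho V^2
Substituting knowns: 364.5 = 0.5·rho·27²/1000
Solving for rho: rho = 2·(364.5·1000)/27² = 1000 kg/m³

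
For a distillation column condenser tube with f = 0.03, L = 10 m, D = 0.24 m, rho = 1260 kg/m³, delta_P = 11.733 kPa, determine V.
Formula: \Delta P = f \frac{L}{D} \frac{\rho V^2}{2}
Substituting knowns: 11.733 = 0.03·(10/0.24)·0.5·1260·V²/1000
Solving for V: V = √((11.733·1000)/(0.03·(10/0.24)·0.5·1260)) = 3.86 m/s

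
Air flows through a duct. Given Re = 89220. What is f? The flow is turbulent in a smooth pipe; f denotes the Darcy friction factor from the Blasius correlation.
Formula: f = \frac{0.316}{Re^{0.25}}
f = 0.316/89220^0.25 = 0.01828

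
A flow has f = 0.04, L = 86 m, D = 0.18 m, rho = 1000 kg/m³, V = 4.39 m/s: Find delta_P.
Formula: \Delta P = f \frac{L}{D} \frac{\rho V^2}{2}
delta_P = 0.04·(86/0.18)·0.5·1000·4.39²/1000 = 184.2 kPa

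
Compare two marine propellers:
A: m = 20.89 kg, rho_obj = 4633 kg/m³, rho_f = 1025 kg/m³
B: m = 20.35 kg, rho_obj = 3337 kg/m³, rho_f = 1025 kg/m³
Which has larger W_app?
W_app(A) = 159.6 N, W_app(B) = 138.3 N. Answer: A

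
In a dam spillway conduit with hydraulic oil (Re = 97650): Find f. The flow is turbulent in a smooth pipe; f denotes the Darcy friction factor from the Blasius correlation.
Formula: f = \frac{0.316}{Re^{0.25}}
f = 0.316/97650^0.25 = 0.01788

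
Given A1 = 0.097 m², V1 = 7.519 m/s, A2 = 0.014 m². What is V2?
Formula: V_2 = \frac{A_1 V_1}{A_2}
V2 = 0.097·7.519/0.014 = 52.1 m/s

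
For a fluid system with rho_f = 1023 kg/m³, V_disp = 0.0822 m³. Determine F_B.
Formula: F_B = \rho_f g V_{disp}
F_B = 1023·9.81·0.0822 = 824.9 N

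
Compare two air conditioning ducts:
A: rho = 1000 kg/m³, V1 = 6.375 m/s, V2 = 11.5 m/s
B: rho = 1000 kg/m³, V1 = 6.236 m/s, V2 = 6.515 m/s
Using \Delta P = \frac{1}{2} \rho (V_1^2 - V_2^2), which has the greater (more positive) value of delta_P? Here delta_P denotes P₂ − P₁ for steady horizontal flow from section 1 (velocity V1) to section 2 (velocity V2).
delta_P(A) = -45.8 kPa, delta_P(B) = -1.779 kPa. Answer: B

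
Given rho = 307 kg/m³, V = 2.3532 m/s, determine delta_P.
Formula: V = \sqrt{\frac{2 \Delta P}{\rho}}
Substituting knowns: 2.3532 = √(2·(delta_P·1000)/307)
Solving for delta_P: delta_P = 2.3532²·307/2/1000 = 0.85 kPa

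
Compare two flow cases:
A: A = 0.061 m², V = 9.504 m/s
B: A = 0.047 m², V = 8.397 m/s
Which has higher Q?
Q(A) = 579.7 L/s, Q(B) = 394.7 L/s. Answer: A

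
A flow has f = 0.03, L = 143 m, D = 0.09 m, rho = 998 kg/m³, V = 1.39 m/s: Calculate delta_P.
Formula: \Delta P = f \frac{L}{D} \frac{\rho V^2}{2}
delta_P = 0.03·(143/0.09)·0.5·998·1.39²/1000 = 45.96 kPa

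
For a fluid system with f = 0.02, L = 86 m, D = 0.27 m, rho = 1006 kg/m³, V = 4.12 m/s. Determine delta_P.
Formula: \Delta P = f \frac{L}{D} \frac{\rho V^2}{2}
delta_P = 0.02·(86/0.27)·0.5·1006·4.12²/1000 = 54.39 kPa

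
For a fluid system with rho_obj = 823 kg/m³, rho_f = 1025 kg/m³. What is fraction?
Formula: f_{sub} = \frac{\rho_{obj}}{\rho_f}
fraction = 823/1025 = 0.8029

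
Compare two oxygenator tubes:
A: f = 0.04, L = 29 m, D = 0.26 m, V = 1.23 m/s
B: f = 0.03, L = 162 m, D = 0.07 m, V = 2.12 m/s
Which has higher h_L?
h_L(A) = 0.344 m, h_L(B) = 15.9 m. Answer: B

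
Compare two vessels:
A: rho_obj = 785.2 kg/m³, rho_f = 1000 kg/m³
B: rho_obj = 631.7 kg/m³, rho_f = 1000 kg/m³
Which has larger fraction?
fraction(A) = 0.7852, fraction(B) = 0.6317. Answer: A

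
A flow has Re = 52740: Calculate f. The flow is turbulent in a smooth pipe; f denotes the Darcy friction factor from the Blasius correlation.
Formula: f = \frac{0.316}{Re^{0.25}}
f = 0.316/52740^0.25 = 0.02085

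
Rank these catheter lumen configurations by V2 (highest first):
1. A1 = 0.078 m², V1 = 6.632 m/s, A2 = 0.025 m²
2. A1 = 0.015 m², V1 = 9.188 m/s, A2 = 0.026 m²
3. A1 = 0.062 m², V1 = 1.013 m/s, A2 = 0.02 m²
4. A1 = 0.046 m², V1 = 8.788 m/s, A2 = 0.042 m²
Case 1: V2 = 20.69 m/s
Case 2: V2 = 5.301 m/s
Case 3: V2 = 3.14 m/s
Case 4: V2 = 9.625 m/s
Ranking (highest first): 1, 4, 2, 3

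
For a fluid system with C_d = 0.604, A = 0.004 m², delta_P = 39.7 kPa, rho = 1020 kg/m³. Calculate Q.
Formula: Q = C_d A \sqrt{\frac{2 \Delta P}{\rho}}
Q = 0.604·0.004·√(2·(39.7·1000)/1020)·1000 = 21.32 L/s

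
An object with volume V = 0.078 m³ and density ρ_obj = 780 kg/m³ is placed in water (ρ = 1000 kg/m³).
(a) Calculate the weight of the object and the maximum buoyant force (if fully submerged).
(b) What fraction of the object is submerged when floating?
(a) W=rho_obj*g*V=780*9.81*0.078=596.8 N; F_B(max)=rho*g*V=1000*9.81*0.078=765.2 N
(b) Floating fraction=rho_obj/rho=780/1000=0.780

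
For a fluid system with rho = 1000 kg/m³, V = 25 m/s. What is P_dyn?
Formula: P_{dyn} = \frac{1}{2} \rho V^2
P_dyn = 0.5·1000·25²/1000 = 312.5 kPa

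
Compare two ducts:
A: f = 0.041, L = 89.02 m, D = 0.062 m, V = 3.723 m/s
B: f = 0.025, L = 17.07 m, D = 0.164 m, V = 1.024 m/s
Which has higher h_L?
h_L(A) = 41.59 m, h_L(B) = 0.1391 m. Answer: A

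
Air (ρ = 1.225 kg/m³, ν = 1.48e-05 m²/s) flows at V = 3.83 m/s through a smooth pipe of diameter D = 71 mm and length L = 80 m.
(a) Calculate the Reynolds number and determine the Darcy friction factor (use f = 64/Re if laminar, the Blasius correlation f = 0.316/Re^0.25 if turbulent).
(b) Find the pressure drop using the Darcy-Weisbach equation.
(a) Re = V·D/ν = 3.83·0.071/1.48e-05 = 18374 → turbulent (Re > 4000); f = 0.316/Re^0.25 = 0.316/18374^0.25 = 0.027142
(b) Darcy-Weisbach: ΔP = f·(L/D)·½ρV²/1000 = 0.027142·(80/0.071)·½·1.225·3.83²/1000 = 0.2748 kPa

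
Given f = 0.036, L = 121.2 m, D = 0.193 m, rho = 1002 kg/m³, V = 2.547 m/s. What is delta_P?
Formula: \Delta P = f \frac{L}{D} \frac{\rho V^2}{2}
delta_P = 0.036·(121.2/0.193)·0.5·1002·2.547²/1000 = 73.48 kPa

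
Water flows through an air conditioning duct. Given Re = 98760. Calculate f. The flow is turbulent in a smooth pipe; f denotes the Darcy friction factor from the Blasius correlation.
Formula: f = \frac{0.316}{Re^{0.25}}
f = 0.316/98760^0.25 = 0.01783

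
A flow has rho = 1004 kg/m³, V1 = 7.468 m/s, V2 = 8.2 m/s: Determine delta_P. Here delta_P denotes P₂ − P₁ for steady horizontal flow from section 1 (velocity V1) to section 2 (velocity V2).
Formula: \Delta P = \frac{1}{2} \rho (V_1^2 - V_2^2)
delta_P = 0.5·1004·(7.468² − 8.2²)/1000 = -5.757 kPa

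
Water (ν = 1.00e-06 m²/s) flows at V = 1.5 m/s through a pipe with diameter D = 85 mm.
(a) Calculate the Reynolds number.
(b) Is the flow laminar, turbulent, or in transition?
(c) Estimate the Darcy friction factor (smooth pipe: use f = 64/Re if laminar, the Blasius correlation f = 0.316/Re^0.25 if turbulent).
(a) Re = V·D/ν = 1.5·0.085/1.00e-06 = 127500
(b) Flow regime: turbulent (Re > 4000)
(c) Friction factor: f = 0.316/Re^0.25 = 0.316/127500^0.25 = 0.01672 (Blasius is strictly valid for Re ≲ 1e5; used here as the smooth-pipe estimate the problem specifies)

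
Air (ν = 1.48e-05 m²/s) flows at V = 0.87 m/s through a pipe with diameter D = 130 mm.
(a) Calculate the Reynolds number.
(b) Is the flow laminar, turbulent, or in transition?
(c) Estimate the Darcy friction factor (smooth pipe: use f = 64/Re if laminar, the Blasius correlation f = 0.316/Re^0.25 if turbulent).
(a) Re = V·D/ν = 0.87·0.13/1.48e-05 = 7641.9
(b) Flow regime: turbulent (Re > 4000)
(c) Friction factor: f = 0.316/Re^0.25 = 0.316/7641.9^0.25 = 0.0338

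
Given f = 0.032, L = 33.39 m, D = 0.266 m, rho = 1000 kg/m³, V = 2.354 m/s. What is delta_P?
Formula: \Delta P = f \frac{L}{D} \frac{\rho V^2}{2}
delta_P = 0.032·(33.39/0.266)·0.5·1000·2.354²/1000 = 11.13 kPa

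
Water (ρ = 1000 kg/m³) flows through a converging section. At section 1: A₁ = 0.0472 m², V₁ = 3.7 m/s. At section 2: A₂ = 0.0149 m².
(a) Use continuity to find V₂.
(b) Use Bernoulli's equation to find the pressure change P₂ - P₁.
(a) Continuity: A₁V₁=A₂V₂ -> V₂=A₁V₁/A₂=0.0472*3.7/0.0149=11.72 m/s
(b) Bernoulli: P₂-P₁=0.5*rho*(V₁^2-V₂^2)/1000=0.5*1000*(3.7^2-11.72^2)/1000=-61.83 kPa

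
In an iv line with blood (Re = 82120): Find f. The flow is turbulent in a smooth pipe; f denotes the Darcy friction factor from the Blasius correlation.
Formula: f = \frac{0.316}{Re^{0.25}}
f = 0.316/82120^0.25 = 0.01867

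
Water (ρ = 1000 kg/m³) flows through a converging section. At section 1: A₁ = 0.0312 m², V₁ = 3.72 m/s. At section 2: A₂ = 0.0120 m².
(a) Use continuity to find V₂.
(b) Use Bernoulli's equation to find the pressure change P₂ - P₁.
(a) Continuity: A₁V₁=A₂V₂ -> V₂=A₁V₁/A₂=0.0312*3.72/0.0120=9.67 m/s
(b) Bernoulli: P₂-P₁=0.5*rho*(V₁^2-V₂^2)/1000=0.5*1000*(3.72^2-9.67^2)/1000=-39.84 kPa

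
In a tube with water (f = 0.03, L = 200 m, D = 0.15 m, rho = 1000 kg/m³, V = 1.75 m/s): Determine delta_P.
Formula: \Delta P = f \frac{L}{D} \frac{\rho V^2}{2}
delta_P = 0.03·(200/0.15)·0.5·1000·1.75²/1000 = 61.25 kPa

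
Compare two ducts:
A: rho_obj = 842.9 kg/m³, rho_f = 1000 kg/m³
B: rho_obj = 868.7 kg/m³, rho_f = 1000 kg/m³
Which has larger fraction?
fraction(A) = 0.8429, fraction(B) = 0.8687. Answer: B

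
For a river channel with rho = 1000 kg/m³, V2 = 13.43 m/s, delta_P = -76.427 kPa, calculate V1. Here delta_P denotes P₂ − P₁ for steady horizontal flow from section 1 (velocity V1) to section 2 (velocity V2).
Formula: \Delta P = \frac{1}{2} \rho (V_1^2 - V_2^2)
Substituting knowns: -76.427 = 0.5·1000·(V1² − 13.43²)/1000
Solving for V1: V1 = √(13.43² + 2·(-76.427·1000)/1000) = 5.245 m/s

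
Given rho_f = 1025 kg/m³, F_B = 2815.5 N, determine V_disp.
Formula: F_B = \rho_f g V_{disp}
Substituting knowns: 2815.5 = 1025·9.81·V_disp
Solving for V_disp: V_disp = 2815.5/(1025·9.81) = 0.28 m³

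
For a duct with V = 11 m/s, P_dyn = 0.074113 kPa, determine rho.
Formula: P_{dyn} = \frac{1}{2} \rho V^2
Substituting knowns: 0.074113 = 0.5·rho·11²/1000
Solving for rho: rho = 2·(0.074113·1000)/11² = 1.225 kg/m³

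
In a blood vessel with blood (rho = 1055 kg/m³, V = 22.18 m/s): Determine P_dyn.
Formula: P_{dyn} = \frac{1}{2} \rho V^2
P_dyn = 0.5·1055·22.18²/1000 = 259.5 kPa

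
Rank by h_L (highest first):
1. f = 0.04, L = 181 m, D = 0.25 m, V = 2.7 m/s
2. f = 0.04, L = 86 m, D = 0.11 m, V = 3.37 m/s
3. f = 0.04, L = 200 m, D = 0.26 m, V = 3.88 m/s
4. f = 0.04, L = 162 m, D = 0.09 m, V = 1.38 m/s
Case 1: h_L = 10.76 m
Case 2: h_L = 18.1 m
Case 3: h_L = 23.61 m
Case 4: h_L = 6.989 m
Ranking (highest first): 3, 2, 1, 4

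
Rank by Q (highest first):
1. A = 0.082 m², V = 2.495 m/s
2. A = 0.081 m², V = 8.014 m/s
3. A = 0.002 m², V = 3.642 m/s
Case 1: Q = 204.6 L/s
Case 2: Q = 649.1 L/s
Case 3: Q = 7.284 L/s
Ranking (highest first): 2, 1, 3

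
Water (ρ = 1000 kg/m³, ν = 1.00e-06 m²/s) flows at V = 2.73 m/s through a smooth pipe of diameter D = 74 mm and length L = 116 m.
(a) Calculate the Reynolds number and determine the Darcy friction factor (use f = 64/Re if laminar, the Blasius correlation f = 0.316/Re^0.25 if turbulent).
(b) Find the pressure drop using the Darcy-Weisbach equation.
(a) Re = V·D/ν = 2.73·0.074/1.00e-06 = 202020 → turbulent (Re > 4000); f = 0.316/Re^0.25 = 0.316/202020^0.25 = 0.014905 (Blasius is strictly valid for Re ≲ 1e5; used here as the smooth-pipe estimate the problem specifies)
(b) Darcy-Weisbach: ΔP = f·(L/D)·½ρV²/1000 = 0.014905·(116/0.074)·½·1000·2.73²/1000 = 87.07 kPa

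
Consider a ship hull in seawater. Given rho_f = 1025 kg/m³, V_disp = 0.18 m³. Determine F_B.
Formula: F_B = \rho_f g V_{disp}
F_B = 1025·9.81·0.18 = 1810 N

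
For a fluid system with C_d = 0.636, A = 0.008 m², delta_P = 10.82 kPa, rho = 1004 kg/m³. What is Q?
Formula: Q = C_d A \sqrt{\frac{2 \Delta P}{\rho}}
Q = 0.636·0.008·√(2·(10.82·1000)/1004)·1000 = 23.62 L/s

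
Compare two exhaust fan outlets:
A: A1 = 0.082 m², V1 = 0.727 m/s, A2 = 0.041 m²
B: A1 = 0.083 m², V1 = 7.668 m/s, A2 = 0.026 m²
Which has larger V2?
V2(A) = 1.454 m/s, V2(B) = 24.48 m/s. Answer: B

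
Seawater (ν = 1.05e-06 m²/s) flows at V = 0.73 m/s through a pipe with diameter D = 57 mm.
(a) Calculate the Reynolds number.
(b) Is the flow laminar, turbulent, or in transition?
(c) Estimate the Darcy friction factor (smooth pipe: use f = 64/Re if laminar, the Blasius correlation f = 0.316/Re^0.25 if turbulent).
(a) Re = V·D/ν = 0.73·0.057/1.05e-06 = 39629
(b) Flow regime: turbulent (Re > 4000)
(c) Friction factor: f = 0.316/Re^0.25 = 0.316/39629^0.25 = 0.0224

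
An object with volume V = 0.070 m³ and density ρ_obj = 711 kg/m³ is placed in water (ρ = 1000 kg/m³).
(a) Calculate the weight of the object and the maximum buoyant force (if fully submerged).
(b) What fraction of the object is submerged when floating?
(a) W=rho_obj*g*V=711*9.81*0.070=488.2 N; F_B(max)=rho*g*V=1000*9.81*0.070=686.7 N
(b) Floating fraction=rho_obj/rho=711/1000=0.711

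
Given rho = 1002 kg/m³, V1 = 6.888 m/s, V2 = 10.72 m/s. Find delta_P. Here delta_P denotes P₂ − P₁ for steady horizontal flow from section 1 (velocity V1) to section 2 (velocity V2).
Formula: \Delta P = \frac{1}{2} \rho (V_1^2 - V_2^2)
delta_P = 0.5·1002·(6.888² − 10.72²)/1000 = -33.8 kPa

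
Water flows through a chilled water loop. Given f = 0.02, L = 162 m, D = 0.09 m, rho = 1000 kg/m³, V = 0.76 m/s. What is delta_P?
Formula: \Delta P = f \frac{L}{D} \frac{\rho V^2}{2}
delta_P = 0.02·(162/0.09)·0.5·1000·0.76²/1000 = 10.4 kPa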